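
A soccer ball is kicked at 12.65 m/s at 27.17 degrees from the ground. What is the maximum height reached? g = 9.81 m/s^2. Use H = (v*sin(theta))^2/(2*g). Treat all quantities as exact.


H = (v*sin(theta))^2 / (2*g)
vy = v*sin(theta) = 12.65 * sin(27.17 deg) = 5.7764 m/s
H = vy^2 / (2*g) = 33.3668 / (2*9.81)
H = 33.3668 / 19.62 = 1.7007 m

1.7007 m


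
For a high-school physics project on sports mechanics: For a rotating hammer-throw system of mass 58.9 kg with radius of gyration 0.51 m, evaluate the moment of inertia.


I = m * k^2
I = 58.9 * 0.51^2
I = 58.9 * 0.2601 = 15.3199 kg*m^2

15.3199 kg*m^2


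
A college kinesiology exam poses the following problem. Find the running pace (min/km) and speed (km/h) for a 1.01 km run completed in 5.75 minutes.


Pace = time / distance = 5.75 min / 1.01 km = 5.6931 min/km
Speed = distance / time_in_hours = 1.01 / 0.0958 hr
Speed = 10.5391 km/h

5.6931 min/km, 10.5391 km/h


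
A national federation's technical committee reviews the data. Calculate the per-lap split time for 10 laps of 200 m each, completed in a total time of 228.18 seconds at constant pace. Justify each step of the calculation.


Split time = total_time / n_laps = 228.18 / 10
Split time = 22.818 s per lap

22.818 s


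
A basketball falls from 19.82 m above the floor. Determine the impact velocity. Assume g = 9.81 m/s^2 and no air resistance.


v = sqrt(2 * g * h)
v = sqrt(2 * 9.81 * 19.82)
v = sqrt(388.8684) = 19.7197 m/s

19.7197 m/s


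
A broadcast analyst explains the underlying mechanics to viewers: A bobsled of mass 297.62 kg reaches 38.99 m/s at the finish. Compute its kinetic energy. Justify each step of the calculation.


KE = 0.5 * m * v^2
KE = 0.5 * 297.62 * 38.99^2
KE = 0.5 * 297.62 * 1520.2201 = 226223.9531 J

226223.9531 J


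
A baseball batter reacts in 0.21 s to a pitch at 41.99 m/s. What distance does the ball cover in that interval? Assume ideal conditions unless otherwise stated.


d = v * t
d = 41.99 * 0.21
d = 8.8179 m

8.8179 m


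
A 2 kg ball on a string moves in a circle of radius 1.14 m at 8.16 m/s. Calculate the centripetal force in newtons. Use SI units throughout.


Fc = m * v^2 / r
v^2 = 8.16^2 = 66.5856
Fc = 2 * 66.5856 / 1.14
Fc = 133.1712 / 1.14 = 116.8168 N

116.8168 N


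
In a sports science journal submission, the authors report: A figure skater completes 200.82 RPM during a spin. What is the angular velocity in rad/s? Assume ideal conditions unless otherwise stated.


omega = RPM * 2 * pi / 60
omega = 200.82 * 2 * 3.14159 / 60
omega = 1261.7893 / 60 = 21.0298 rad/s

21.0298 rad/s


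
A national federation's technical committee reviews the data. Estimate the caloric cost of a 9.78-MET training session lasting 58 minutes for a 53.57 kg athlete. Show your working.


kcal = MET * mass * time_hr
Convert time: 58 min = 0.9667 hr
kcal = 9.78 * 53.57 * 0.9667
kcal = 506.4508 kcal

506.4508 kcal


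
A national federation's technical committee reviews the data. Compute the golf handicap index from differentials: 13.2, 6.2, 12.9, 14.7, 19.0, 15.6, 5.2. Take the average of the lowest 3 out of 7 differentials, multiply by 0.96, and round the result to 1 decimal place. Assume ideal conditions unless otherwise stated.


All differentials: 13.2, 6.2, 12.9, 14.7, 19.0, 15.6, 5.2
Sorted: 5.2, 6.2, 12.9, 13.2, 14.7, 15.6, 19.0
Best 3: 5.2, 6.2, 12.9
Average of best = 24.3 / 3 = 8.1
Raw index = 8.1 * 0.96 = 7.776
Handicap index = round(7.776, 1) = 7.8

7.8


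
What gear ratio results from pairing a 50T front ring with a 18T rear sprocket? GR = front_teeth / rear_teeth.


GR = front_teeth / rear_teeth
GR = 50 / 18
GR = 2.7778

2.7778


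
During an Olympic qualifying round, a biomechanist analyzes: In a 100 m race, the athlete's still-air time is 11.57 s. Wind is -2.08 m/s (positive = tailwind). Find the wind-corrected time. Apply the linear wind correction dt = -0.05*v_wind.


dt = -0.05 * v_wind = -0.05 * -2.08 = 0.104 s
t_corrected = t_still + dt = 11.57 + (0.104)
t_corrected = 11.674 s

11.674 s


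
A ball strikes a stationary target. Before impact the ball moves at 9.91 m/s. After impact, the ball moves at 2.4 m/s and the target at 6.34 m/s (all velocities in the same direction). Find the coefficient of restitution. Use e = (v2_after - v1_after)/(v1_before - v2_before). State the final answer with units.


e = (v2_after - v1_after) / (v1_before - v2_before)
Numerator = 6.34 - 2.4 = 3.94
Denominator = 9.91 - 0 = 9.91
e = 3.94 / 9.91 = 0.3976

0.3976


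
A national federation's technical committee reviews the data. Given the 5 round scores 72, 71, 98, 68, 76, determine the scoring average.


Average = sum / n
Sum = 385
Average = 385 / 5 = 77

77


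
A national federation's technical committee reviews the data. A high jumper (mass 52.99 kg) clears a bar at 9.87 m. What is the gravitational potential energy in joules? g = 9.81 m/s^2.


PE = m * g * h
PE = 52.99 * 9.81 * 9.87
PE = 519.8319 * 9.87 = 5130.7409 J

5130.7409 J


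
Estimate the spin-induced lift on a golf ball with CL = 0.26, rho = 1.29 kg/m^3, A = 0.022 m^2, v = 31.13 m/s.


FM = 0.5 * CL * rho * A * v^2
FM = 0.5 * 0.26 * 1.29 * 0.022 * 31.13^2
v^2 = 969.0769
FM = 0.5 * 0.26 * 1.29 * 0.022 * 969.0769 = 3.5753 N

3.5753 N


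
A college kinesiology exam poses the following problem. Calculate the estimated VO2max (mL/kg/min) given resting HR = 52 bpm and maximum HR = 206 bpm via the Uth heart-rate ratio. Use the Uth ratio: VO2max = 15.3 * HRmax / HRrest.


VO2max = 15.3 * HRmax / HRrest
VO2max = 15.3 * 206 / 52
VO2max = 3151.8 / 52 = 60.6115 mL/kg/min

60.6115 mL/kg/min


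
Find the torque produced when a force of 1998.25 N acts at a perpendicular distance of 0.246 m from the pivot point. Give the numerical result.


tau = F * d
tau = 1998.25 * 0.246
tau = 491.5695 N*m

491.5695 N*m


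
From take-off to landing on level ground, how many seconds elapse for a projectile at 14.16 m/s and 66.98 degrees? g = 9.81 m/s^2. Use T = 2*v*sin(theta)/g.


T = 2*v*sin(theta)/g
sin(theta) = sin(66.98 deg) = 0.9204
T = 2*14.16*0.9204 / 9.81
T = 26.0648 / 9.81 = 2.657 s

2.657 s


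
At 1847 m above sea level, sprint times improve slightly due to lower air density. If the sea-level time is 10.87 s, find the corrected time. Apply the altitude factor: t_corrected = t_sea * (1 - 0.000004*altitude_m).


Correction factor = 1 - 0.000004 * 1847 = 0.992612
t_corrected = t_sea * factor = 10.87 * 0.992612
t_corrected = 10.7897 s

10.7897 s


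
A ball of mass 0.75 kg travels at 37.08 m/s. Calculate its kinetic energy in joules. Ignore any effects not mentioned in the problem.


KE = 0.5 * m * v^2
KE = 0.5 * 0.75 * 37.08^2
KE = 0.5 * 0.75 * 1374.9264 = 515.5974 J

515.5974 J


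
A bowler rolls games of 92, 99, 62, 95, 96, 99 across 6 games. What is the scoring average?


Average = sum / n
Sum = 543
Average = 543 / 6 = 90.5

90.5


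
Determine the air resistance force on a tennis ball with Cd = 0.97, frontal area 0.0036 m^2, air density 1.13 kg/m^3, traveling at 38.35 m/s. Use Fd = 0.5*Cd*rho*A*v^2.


Fd = 0.5 * Cd * rho * A * v^2
Fd = 0.5 * 0.97 * 1.13 * 0.0036 * 38.35^2
v^2 = 1470.7225
Fd = 0.5 * 0.97 * 1.13 * 0.0036 * 1470.7225 = 2.9017 N

2.9017 N


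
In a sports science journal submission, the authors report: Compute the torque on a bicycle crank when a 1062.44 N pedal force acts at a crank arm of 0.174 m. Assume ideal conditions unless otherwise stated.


tau = F * d
tau = 1062.44 * 0.174
tau = 184.8646 N*m

184.8646 N*m


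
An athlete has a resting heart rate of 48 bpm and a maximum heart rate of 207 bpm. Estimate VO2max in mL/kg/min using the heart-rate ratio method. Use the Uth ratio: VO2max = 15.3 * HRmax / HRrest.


VO2max = 15.3 * HRmax / HRrest
VO2max = 15.3 * 207 / 48
VO2max = 3167.1 / 48 = 65.9813 mL/kg/min

65.9813 mL/kg/min


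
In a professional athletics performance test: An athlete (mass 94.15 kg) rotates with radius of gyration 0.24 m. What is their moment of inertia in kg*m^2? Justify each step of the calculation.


I = m * k^2
I = 94.15 * 0.24^2
I = 94.15 * 0.0576 = 5.423 kg*m^2

5.423 kg*m^2


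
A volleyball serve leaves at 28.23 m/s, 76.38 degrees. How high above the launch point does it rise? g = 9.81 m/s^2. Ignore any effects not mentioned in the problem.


H = (v*sin(theta))^2 / (2*g)
vy = v*sin(theta) = 28.23 * sin(76.38 deg) = 27.4361 m/s
H = vy^2 / (2*g) = 752.7418 / (2*9.81)
H = 752.7418 / 19.62 = 38.366 m

38.366 m


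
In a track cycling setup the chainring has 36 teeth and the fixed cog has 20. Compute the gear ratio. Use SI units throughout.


GR = front_teeth / rear_teeth
GR = 36 / 20
GR = 1.8

1.8


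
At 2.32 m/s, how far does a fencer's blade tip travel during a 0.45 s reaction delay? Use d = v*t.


d = v * t
d = 2.32 * 0.45
d = 1.044 m

1.044 m


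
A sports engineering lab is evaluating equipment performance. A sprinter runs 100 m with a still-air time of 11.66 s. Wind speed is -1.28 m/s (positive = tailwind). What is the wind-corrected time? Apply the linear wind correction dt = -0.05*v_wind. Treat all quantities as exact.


dt = -0.05 * v_wind = -0.05 * -1.28 = 0.064 s
t_corrected = t_still + dt = 11.66 + (0.064)
t_corrected = 11.724 s

11.724 s


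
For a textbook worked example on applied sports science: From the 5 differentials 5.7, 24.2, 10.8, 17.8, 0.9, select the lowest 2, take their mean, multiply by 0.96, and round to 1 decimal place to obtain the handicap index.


All differentials: 5.7, 24.2, 10.8, 17.8, 0.9
Sorted: 0.9, 5.7, 10.8, 17.8, 24.2
Best 2: 0.9, 5.7
Average of best = 6.6 / 2 = 3.3
Raw index = 3.3 * 0.96 = 3.168
Handicap index = round(3.168, 1) = 3.2

3.2


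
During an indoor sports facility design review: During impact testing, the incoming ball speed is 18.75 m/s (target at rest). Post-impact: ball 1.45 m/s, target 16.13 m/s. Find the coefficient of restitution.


e = (v2_after - v1_after) / (v1_before - v2_before)
Numerator = 16.13 - 1.45 = 14.68
Denominator = 18.75 - 0 = 18.75
e = 14.68 / 18.75 = 0.7829

0.7829


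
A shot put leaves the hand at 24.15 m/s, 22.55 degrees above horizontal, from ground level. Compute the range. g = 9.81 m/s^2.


R = v^2 * sin(2*theta) / g
Convert angle to radians: theta = 22.55 deg = 0.3936 rad
sin(2*theta) = sin(0.7871) = 0.7083
R = 24.15^2 * 0.7083 / 9.81
R = 583.2225 * 0.7083 / 9.81 = 42.1121 m

42.1121 m


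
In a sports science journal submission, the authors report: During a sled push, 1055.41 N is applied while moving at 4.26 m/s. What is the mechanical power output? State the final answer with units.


P = F * v
P = 1055.41 * 4.26
P = 4496.0466 W

4496.0466 W


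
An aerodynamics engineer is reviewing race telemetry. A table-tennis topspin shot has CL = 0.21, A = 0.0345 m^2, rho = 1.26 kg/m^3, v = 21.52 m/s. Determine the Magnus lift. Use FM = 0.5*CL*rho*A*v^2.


FM = 0.5 * CL * rho * A * v^2
FM = 0.5 * 0.21 * 1.26 * 0.0345 * 21.52^2
v^2 = 463.1104
FM = 0.5 * 0.21 * 1.26 * 0.0345 * 463.1104 = 2.1138 N

2.1138 N


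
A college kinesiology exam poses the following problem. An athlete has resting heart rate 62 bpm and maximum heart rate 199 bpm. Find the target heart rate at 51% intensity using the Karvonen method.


Target = HRrest + pct*(HRmax - HRrest)
Heart rate reserve = HRmax - HRrest = 199 - 62 = 137 bpm
Fraction = 51% = 0.51
Target = 62 + 0.51 * 137
Target = 62 + 69.87 = 131.87 bpm

131.87 bpm


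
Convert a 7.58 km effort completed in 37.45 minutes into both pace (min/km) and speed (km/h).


Pace = time / distance = 37.45 min / 7.58 km = 4.9406 min/km
Speed = distance / time_in_hours = 7.58 / 0.6242 hr
Speed = 12.1442 km/h

4.9406 min/km, 12.1442 km/h


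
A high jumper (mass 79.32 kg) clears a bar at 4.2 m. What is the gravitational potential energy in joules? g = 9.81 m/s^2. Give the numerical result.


PE = m * g * h
PE = 79.32 * 9.81 * 4.2
PE = 778.1292 * 4.2 = 3268.1426 J

3268.1426 J


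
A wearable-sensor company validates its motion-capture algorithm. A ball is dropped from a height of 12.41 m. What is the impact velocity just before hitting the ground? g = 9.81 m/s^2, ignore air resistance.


v = sqrt(2 * g * h)
v = sqrt(2 * 9.81 * 12.41)
v = sqrt(243.4842) = 15.604 m/s

15.604 m/s


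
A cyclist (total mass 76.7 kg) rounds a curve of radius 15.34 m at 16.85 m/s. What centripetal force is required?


Fc = m * v^2 / r
v^2 = 16.85^2 = 283.9225
Fc = 76.7 * 283.9225 / 15.34
Fc = 21776.8558 / 15.34 = 1419.6125 N

1419.6125 N


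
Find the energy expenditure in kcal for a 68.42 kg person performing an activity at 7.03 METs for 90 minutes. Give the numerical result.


kcal = MET * mass * time_hr
Convert time: 90 min = 1.5 hr
kcal = 7.03 * 68.42 * 1.5
kcal = 721.4889 kcal

721.4889 kcal


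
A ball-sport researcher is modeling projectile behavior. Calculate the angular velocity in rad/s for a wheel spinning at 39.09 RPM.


omega = RPM * 2 * pi / 60
omega = 39.09 * 2 * 3.14159 / 60
omega = 245.6097 / 60 = 4.0935 rad/s

4.0935 rad/s


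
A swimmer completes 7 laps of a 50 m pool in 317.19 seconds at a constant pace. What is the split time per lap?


Split time = total_time / n_laps = 317.19 / 7
Split time = 45.3129 s per lap

45.3129 s


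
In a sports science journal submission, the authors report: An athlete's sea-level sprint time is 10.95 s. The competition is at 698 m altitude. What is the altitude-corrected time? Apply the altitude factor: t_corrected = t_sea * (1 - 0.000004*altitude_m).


Correction factor = 1 - 0.000004 * 698 = 0.997208
t_corrected = t_sea * factor = 10.95 * 0.997208
t_corrected = 10.9194 s

10.9194 s


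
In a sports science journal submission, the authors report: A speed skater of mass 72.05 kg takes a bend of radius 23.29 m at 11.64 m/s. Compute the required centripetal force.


Fc = m * v^2 / r
v^2 = 11.64^2 = 135.4896
Fc = 72.05 * 135.4896 / 23.29
Fc = 9762.0257 / 23.29 = 419.151 N

419.151 N


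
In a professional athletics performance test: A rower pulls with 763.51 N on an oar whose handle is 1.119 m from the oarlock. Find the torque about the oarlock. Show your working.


tau = F * d
tau = 763.51 * 1.119
tau = 854.3677 N*m

854.3677 N*m


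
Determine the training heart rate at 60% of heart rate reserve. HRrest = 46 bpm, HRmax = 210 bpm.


Target = HRrest + pct*(HRmax - HRrest)
Heart rate reserve = HRmax - HRrest = 210 - 46 = 164 bpm
Fraction = 60% = 0.6
Target = 46 + 0.6 * 164
Target = 46 + 98.4 = 144.4 bpm

144.4 bpm


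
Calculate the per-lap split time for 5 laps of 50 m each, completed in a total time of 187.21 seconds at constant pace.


Split time = total_time / n_laps = 187.21 / 5
Split time = 37.442 s per lap

37.442 s


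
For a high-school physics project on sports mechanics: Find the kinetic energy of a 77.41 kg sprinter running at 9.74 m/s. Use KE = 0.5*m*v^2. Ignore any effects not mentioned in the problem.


KE = 0.5 * m * v^2
KE = 0.5 * 77.41 * 9.74^2
KE = 0.5 * 77.41 * 94.8676 = 3671.8505 J

3671.8505 J


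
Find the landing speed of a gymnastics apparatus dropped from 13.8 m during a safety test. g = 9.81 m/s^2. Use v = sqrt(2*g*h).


v = sqrt(2 * g * h)
v = sqrt(2 * 9.81 * 13.8)
v = sqrt(270.756) = 16.4547 m/s

16.4547 m/s


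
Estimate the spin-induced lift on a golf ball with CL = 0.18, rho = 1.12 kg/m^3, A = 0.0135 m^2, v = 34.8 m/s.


FM = 0.5 * CL * rho * A * v^2
FM = 0.5 * 0.18 * 1.12 * 0.0135 * 34.8^2
v^2 = 1211.04
FM = 0.5 * 0.18 * 1.12 * 0.0135 * 1211.04 = 1.648 N

1.648 N


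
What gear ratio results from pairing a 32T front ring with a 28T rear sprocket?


GR = front_teeth / rear_teeth
GR = 32 / 28
GR = 1.1429

1.1429


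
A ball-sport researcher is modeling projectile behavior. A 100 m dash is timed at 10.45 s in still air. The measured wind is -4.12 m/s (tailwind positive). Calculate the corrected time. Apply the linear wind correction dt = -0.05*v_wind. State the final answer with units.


dt = -0.05 * v_wind = -0.05 * -4.12 = 0.206 s
t_corrected = t_still + dt = 10.45 + (0.206)
t_corrected = 10.656 s

10.656 s


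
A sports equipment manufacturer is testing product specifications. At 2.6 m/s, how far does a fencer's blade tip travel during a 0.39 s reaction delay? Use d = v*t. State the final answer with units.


d = v * t
d = 2.6 * 0.39
d = 1.014 m

1.014 m


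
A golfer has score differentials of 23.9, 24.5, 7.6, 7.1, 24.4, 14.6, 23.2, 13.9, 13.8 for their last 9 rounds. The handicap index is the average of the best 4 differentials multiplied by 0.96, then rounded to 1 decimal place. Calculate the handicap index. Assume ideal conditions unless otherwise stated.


All differentials: 23.9, 24.5, 7.6, 7.1, 24.4, 14.6, 23.2, 13.9, 13.8
Sorted: 7.1, 7.6, 13.8, 13.9, 14.6, 23.2, 23.9, 24.4, 24.5
Best 4: 7.1, 7.6, 13.8, 13.9
Average of best = 42.4 / 4 = 10.6
Raw index = 10.6 * 0.96 = 10.176
Handicap index = round(10.176, 1) = 10.2

10.2


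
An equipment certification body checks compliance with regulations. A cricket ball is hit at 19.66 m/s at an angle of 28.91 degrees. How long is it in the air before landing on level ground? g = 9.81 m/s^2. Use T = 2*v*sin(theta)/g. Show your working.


T = 2*v*sin(theta)/g
sin(theta) = sin(28.91 deg) = 0.4834
T = 2*19.66*0.4834 / 9.81
T = 19.0087 / 9.81 = 1.9377 s

1.9377 s


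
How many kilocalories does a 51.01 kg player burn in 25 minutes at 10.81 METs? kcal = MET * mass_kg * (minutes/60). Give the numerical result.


kcal = MET * mass * time_hr
Convert time: 25 min = 0.4167 hr
kcal = 10.81 * 51.01 * 0.4167
kcal = 229.7575 kcal

229.7575 kcal


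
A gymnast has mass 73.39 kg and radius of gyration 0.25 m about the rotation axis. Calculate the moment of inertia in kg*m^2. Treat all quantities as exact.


I = m * k^2
I = 73.39 * 0.25^2
I = 73.39 * 0.0625 = 4.5869 kg*m^2

4.5869 kg*m^2


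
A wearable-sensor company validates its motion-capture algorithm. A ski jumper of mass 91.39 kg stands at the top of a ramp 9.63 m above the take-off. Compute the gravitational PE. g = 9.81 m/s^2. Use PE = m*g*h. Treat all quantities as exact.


PE = m * g * h
PE = 91.39 * 9.81 * 9.63
PE = 896.5359 * 9.63 = 8633.6407 J

8633.6407 J


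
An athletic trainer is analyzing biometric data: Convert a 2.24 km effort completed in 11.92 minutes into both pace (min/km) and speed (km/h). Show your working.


Pace = time / distance = 11.92 min / 2.24 km = 5.3214 min/km
Speed = distance / time_in_hours = 2.24 / 0.1987 hr
Speed = 11.2752 km/h

5.3214 min/km, 11.2752 km/h


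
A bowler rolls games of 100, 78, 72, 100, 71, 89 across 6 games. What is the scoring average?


Average = sum / n
Sum = 510
Average = 510 / 6 = 85

85


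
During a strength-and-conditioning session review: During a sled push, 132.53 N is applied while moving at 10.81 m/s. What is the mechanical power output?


P = F * v
P = 132.53 * 10.81
P = 1432.6493 W

1432.6493 W


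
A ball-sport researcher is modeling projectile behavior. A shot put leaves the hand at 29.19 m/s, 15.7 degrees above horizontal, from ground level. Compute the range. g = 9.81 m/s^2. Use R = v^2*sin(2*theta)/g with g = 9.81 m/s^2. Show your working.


R = v^2 * sin(2*theta) / g
Convert angle to radians: theta = 15.7 deg = 0.274 rad
sin(2*theta) = sin(0.548) = 0.521
R = 29.19^2 * 0.521 / 9.81
R = 852.0561 * 0.521 / 9.81 = 45.2527 m

45.2527 m


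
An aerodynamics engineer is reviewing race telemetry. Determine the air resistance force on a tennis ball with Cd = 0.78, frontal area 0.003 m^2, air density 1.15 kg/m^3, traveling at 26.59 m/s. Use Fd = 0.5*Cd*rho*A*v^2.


Fd = 0.5 * Cd * rho * A * v^2
Fd = 0.5 * 0.78 * 1.15 * 0.003 * 26.59^2
v^2 = 707.0281
Fd = 0.5 * 0.78 * 1.15 * 0.003 * 707.0281 = 0.9513 N

0.9513 N


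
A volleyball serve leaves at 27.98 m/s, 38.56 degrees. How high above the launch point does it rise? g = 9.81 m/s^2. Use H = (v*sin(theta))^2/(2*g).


H = (v*sin(theta))^2 / (2*g)
vy = v*sin(theta) = 27.98 * sin(38.56 deg) = 17.4409 m/s
H = vy^2 / (2*g) = 304.1843 / (2*9.81)
H = 304.1843 / 19.62 = 15.5038 m

15.5038 m


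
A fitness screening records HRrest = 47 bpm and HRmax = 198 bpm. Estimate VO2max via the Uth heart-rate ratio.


VO2max = 15.3 * HRmax / HRrest
VO2max = 15.3 * 198 / 47
VO2max = 3029.4 / 47 = 64.4553 mL/kg/min

64.4553 mL/kg/min


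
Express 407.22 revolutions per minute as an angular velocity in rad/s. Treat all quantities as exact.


omega = RPM * 2 * pi / 60
omega = 407.22 * 2 * 3.14159 / 60
omega = 2558.6387 / 60 = 42.644 rad/s

42.644 rad/s


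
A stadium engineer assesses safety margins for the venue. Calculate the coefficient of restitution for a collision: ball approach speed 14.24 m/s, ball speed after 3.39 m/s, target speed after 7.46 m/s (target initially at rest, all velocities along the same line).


e = (v2_after - v1_after) / (v1_before - v2_before)
Numerator = 7.46 - 3.39 = 4.07
Denominator = 14.24 - 0 = 14.24
e = 4.07 / 14.24 = 0.2858

0.2858


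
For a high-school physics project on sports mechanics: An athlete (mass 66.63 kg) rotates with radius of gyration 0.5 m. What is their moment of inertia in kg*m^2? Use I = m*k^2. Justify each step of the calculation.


I = m * k^2
I = 66.63 * 0.5^2
I = 66.63 * 0.25 = 16.6575 kg*m^2

16.6575 kg*m^2


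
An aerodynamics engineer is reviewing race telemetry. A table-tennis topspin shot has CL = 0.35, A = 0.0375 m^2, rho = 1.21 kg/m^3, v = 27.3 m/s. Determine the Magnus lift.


FM = 0.5 * CL * rho * A * v^2
FM = 0.5 * 0.35 * 1.21 * 0.0375 * 27.3^2
v^2 = 745.29
FM = 0.5 * 0.35 * 1.21 * 0.0375 * 745.29 = 5.9181 N

5.9181 N


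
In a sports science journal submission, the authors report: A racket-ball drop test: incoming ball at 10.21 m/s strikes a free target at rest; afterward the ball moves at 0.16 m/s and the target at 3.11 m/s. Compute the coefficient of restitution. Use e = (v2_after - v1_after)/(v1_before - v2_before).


e = (v2_after - v1_after) / (v1_before - v2_before)
Numerator = 3.11 - 0.16 = 2.95
Denominator = 10.21 - 0 = 10.21
e = 2.95 / 10.21 = 0.2889

0.2889


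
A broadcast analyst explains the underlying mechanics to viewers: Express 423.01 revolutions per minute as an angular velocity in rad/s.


omega = RPM * 2 * pi / 60
omega = 423.01 * 2 * 3.14159 / 60
omega = 2657.8502 / 60 = 44.2975 rad/s

44.2975 rad/s


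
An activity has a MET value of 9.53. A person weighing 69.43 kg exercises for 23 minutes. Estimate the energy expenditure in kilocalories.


kcal = MET * mass * time_hr
Convert time: 23 min = 0.3833 hr
kcal = 9.53 * 69.43 * 0.3833
kcal = 253.6394 kcal

253.6394 kcal


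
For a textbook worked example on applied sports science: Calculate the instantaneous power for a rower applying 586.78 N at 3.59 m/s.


P = F * v
P = 586.78 * 3.59
P = 2106.5402 W

2106.5402 W


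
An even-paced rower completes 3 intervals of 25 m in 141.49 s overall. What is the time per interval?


Split time = total_time / n_laps = 141.49 / 3
Split time = 47.1633 s per lap

47.1633 s


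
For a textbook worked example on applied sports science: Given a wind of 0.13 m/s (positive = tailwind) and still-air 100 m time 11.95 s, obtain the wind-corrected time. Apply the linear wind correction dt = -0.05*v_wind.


dt = -0.05 * v_wind = -0.05 * 0.13 = -0.0065 s
t_corrected = t_still + dt = 11.95 + (-0.0065)
t_corrected = 11.9435 s

11.9435 s


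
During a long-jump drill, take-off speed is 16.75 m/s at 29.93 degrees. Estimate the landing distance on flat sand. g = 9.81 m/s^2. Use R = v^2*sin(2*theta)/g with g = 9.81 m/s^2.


R = v^2 * sin(2*theta) / g
Convert angle to radians: theta = 29.93 deg = 0.5224 rad
sin(2*theta) = sin(1.0448) = 0.8648
R = 16.75^2 * 0.8648 / 9.81
R = 280.5625 * 0.8648 / 9.81 = 24.733 m

24.733 m


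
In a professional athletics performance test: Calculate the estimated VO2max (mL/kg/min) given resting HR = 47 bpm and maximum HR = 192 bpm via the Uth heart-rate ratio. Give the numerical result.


VO2max = 15.3 * HRmax / HRrest
VO2max = 15.3 * 192 / 47
VO2max = 2937.6 / 47 = 62.5021 mL/kg/min

62.5021 mL/kg/min


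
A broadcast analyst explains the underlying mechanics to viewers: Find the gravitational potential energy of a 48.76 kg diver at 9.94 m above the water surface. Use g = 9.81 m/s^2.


PE = m * g * h
PE = 48.76 * 9.81 * 9.94
PE = 478.3356 * 9.94 = 4754.6559 J

4754.6559 J


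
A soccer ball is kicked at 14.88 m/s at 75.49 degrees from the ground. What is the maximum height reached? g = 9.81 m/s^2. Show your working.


H = (v*sin(theta))^2 / (2*g)
vy = v*sin(theta) = 14.88 * sin(75.49 deg) = 14.4054 m/s
H = vy^2 / (2*g) = 207.5152 / (2*9.81)
H = 207.5152 / 19.62 = 10.5767 m

10.5767 m


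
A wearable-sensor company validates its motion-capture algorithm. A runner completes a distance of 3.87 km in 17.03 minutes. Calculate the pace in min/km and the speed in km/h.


Pace = time / distance = 17.03 min / 3.87 km = 4.4005 min/km
Speed = distance / time_in_hours = 3.87 / 0.2838 hr
Speed = 13.6348 km/h

4.4005 min/km, 13.6348 km/h


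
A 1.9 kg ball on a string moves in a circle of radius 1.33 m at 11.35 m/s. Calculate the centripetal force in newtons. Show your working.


Fc = m * v^2 / r
v^2 = 11.35^2 = 128.8225
Fc = 1.9 * 128.8225 / 1.33
Fc = 244.7627 / 1.33 = 184.0321 N

184.0321 N


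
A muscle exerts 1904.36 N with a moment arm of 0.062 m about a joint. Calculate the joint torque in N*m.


tau = F * d
tau = 1904.36 * 0.062
tau = 118.0703 N*m

118.0703 N*m


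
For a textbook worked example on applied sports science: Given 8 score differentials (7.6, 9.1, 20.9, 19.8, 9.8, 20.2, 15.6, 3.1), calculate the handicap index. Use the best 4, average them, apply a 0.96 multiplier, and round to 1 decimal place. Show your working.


All differentials: 7.6, 9.1, 20.9, 19.8, 9.8, 20.2, 15.6, 3.1
Sorted: 3.1, 7.6, 9.1, 9.8, 15.6, 19.8, 20.2, 20.9
Best 4: 3.1, 7.6, 9.1, 9.8
Average of best = 29.6 / 4 = 7.4
Raw index = 7.4 * 0.96 = 7.104
Handicap index = round(7.104, 1) = 7.1

7.1


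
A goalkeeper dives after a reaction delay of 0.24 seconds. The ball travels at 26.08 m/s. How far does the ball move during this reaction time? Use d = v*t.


d = v * t
d = 26.08 * 0.24
d = 6.2592 m

6.2592 m


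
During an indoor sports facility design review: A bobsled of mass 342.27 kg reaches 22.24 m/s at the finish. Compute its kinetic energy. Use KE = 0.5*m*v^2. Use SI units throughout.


KE = 0.5 * m * v^2
KE = 0.5 * 342.27 * 22.24^2
KE = 0.5 * 342.27 * 494.6176 = 84646.383 J

84646.383 J


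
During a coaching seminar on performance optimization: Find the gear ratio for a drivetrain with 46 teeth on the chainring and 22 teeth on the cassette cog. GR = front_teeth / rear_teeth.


GR = front_teeth / rear_teeth
GR = 46 / 22
GR = 2.0909

2.0909


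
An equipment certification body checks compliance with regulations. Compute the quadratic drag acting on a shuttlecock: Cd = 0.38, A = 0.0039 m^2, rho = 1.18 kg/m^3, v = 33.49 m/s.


Fd = 0.5 * Cd * rho * A * v^2
Fd = 0.5 * 0.38 * 1.18 * 0.0039 * 33.49^2
v^2 = 1121.5801
Fd = 0.5 * 0.38 * 1.18 * 0.0039 * 1121.5801 = 0.9807 N

0.9807 N


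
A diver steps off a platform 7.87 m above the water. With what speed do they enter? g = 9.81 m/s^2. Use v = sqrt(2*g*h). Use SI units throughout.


v = sqrt(2 * g * h)
v = sqrt(2 * 9.81 * 7.87)
v = sqrt(154.4094) = 12.4262 m/s

12.4262 m/s


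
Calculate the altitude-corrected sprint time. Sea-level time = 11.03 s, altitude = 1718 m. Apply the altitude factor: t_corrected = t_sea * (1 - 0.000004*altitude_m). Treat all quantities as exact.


Correction factor = 1 - 0.000004 * 1718 = 0.993128
t_corrected = t_sea * factor = 11.03 * 0.993128
t_corrected = 10.9542 s

10.9542 s


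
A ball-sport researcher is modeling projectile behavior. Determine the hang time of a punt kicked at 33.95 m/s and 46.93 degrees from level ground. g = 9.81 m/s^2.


T = 2*v*sin(theta)/g
sin(theta) = sin(46.93 deg) = 0.7305
T = 2*33.95*0.7305 / 9.81
T = 49.6023 / 9.81 = 5.0563 s

5.0563 s


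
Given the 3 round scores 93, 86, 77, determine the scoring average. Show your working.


Average = sum / n
Sum = 256
Average = 256 / 3 = 85.3333

85.3333


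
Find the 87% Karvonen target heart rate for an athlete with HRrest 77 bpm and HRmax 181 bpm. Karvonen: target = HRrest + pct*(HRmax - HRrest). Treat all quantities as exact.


Target = HRrest + pct*(HRmax - HRrest)
Heart rate reserve = HRmax - HRrest = 181 - 77 = 104 bpm
Fraction = 87% = 0.87
Target = 77 + 0.87 * 104
Target = 77 + 90.48 = 167.48 bpm

167.48 bpm


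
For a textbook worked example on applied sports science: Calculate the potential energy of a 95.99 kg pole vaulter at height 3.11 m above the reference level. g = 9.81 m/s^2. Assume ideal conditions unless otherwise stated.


PE = m * g * h
PE = 95.99 * 9.81 * 3.11
PE = 941.6619 * 3.11 = 2928.5685 J

2928.5685 J


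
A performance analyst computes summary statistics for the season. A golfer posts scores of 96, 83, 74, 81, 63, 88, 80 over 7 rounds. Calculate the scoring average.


Average = sum / n
Sum = 565
Average = 565 / 7 = 80.7143

80.7143


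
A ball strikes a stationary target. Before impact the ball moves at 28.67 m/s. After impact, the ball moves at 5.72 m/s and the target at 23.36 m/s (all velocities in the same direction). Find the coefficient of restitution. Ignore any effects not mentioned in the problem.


e = (v2_after - v1_after) / (v1_before - v2_before)
Numerator = 23.36 - 5.72 = 17.64
Denominator = 28.67 - 0 = 28.67
e = 17.64 / 28.67 = 0.6153

0.6153


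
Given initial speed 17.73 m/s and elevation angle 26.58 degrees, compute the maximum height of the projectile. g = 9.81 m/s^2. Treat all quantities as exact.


H = (v*sin(theta))^2 / (2*g)
vy = v*sin(theta) = 17.73 * sin(26.58 deg) = 7.9332 m/s
H = vy^2 / (2*g) = 62.9362 / (2*9.81)
H = 62.9362 / 19.62 = 3.2078 m

3.2078 m


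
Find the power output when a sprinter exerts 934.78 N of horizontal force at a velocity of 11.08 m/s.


P = F * v
P = 934.78 * 11.08
P = 10357.3624 W

10357.3624 W


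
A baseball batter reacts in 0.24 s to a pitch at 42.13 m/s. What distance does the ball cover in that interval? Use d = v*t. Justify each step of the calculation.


d = v * t
d = 42.13 * 0.24
d = 10.1112 m

10.1112 m


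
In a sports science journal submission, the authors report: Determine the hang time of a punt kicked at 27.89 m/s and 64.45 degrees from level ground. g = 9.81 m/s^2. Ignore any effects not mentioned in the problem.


T = 2*v*sin(theta)/g
sin(theta) = sin(64.45 deg) = 0.9022
T = 2*27.89*0.9022 / 9.81
T = 50.3252 / 9.81 = 5.13 s

5.13 s


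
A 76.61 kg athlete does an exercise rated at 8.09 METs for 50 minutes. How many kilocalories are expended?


kcal = MET * mass * time_hr
Convert time: 50 min = 0.8333 hr
kcal = 8.09 * 76.61 * 0.8333
kcal = 516.4791 kcal

516.4791 kcal


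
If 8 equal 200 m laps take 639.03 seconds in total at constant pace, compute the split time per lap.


Split time = total_time / n_laps = 639.03 / 8
Split time = 79.8787 s per lap

79.8787 s


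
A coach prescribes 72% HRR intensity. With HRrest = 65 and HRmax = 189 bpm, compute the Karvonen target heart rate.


Target = HRrest + pct*(HRmax - HRrest)
Heart rate reserve = HRmax - HRrest = 189 - 65 = 124 bpm
Fraction = 72% = 0.72
Target = 65 + 0.72 * 124
Target = 65 + 89.28 = 154.28 bpm

154.28 bpm


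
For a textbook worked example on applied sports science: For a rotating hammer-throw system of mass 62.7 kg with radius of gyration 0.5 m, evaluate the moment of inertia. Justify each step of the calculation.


I = m * k^2
I = 62.7 * 0.5^2
I = 62.7 * 0.25 = 15.675 kg*m^2

15.675 kg*m^2


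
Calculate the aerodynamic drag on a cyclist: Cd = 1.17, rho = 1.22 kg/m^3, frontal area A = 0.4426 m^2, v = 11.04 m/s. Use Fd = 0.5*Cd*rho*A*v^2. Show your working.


Fd = 0.5 * Cd * rho * A * v^2
Fd = 0.5 * 1.17 * 1.22 * 0.4426 * 11.04^2
v^2 = 121.8816
Fd = 0.5 * 1.17 * 1.22 * 0.4426 * 121.8816 = 38.5004 N

38.5004 N


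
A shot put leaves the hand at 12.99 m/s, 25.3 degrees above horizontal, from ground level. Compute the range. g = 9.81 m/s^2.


R = v^2 * sin(2*theta) / g
Convert angle to radians: theta = 25.3 deg = 0.4416 rad
sin(2*theta) = sin(0.8831) = 0.7727
R = 12.99^2 * 0.7727 / 9.81
R = 168.7401 * 0.7727 / 9.81 = 13.2917 m

13.2917 m


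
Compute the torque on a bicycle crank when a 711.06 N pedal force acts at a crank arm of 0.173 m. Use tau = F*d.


tau = F * d
tau = 711.06 * 0.173
tau = 123.0134 N*m

123.0134 N*m


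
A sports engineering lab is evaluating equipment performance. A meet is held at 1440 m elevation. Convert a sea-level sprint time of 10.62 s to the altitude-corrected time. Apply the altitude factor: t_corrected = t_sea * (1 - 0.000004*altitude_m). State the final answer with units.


Correction factor = 1 - 0.000004 * 1440 = 0.99424
t_corrected = t_sea * factor = 10.62 * 0.99424
t_corrected = 10.5588 s

10.5588 s


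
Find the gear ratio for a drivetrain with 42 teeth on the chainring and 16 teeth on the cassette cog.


GR = front_teeth / rear_teeth
GR = 42 / 16
GR = 2.625

2.625


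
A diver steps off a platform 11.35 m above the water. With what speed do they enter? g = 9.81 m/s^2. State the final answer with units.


v = sqrt(2 * g * h)
v = sqrt(2 * 9.81 * 11.35)
v = sqrt(222.687) = 14.9227 m/s

14.9227 m/s


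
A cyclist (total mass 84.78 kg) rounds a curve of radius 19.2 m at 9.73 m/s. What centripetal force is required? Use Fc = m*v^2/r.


Fc = m * v^2 / r
v^2 = 9.73^2 = 94.6729
Fc = 84.78 * 94.6729 / 19.2
Fc = 8026.3685 / 19.2 = 418.04 N

418.04 N


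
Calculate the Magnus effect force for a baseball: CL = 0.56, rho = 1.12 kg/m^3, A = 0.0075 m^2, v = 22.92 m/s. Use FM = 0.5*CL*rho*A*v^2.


FM = 0.5 * CL * rho * A * v^2
FM = 0.5 * 0.56 * 1.12 * 0.0075 * 22.92^2
v^2 = 525.3264
FM = 0.5 * 0.56 * 1.12 * 0.0075 * 525.3264 = 1.2356 N

1.2356 N


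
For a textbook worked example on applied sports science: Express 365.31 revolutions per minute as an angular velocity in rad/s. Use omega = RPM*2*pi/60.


omega = RPM * 2 * pi / 60
omega = 365.31 * 2 * 3.14159 / 60
omega = 2295.3104 / 60 = 38.2552 rad/s

38.2552 rad/s


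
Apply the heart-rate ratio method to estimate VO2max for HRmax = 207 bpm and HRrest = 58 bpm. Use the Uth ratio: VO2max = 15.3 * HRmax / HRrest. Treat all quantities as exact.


VO2max = 15.3 * HRmax / HRrest
VO2max = 15.3 * 207 / 58
VO2max = 3167.1 / 58 = 54.6052 mL/kg/min

54.6052 mL/kg/min


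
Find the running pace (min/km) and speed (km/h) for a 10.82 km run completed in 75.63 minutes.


Pace = time / distance = 75.63 min / 10.82 km = 6.9898 min/km
Speed = distance / time_in_hours = 10.82 / 1.2605 hr
Speed = 8.5839 km/h

6.9898 min/km, 8.5839 km/h


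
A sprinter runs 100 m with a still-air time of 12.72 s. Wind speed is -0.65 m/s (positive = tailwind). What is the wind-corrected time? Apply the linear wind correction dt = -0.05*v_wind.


dt = -0.05 * v_wind = -0.05 * -0.65 = 0.0325 s
t_corrected = t_still + dt = 12.72 + (0.0325)
t_corrected = 12.7525 s

12.7525 s


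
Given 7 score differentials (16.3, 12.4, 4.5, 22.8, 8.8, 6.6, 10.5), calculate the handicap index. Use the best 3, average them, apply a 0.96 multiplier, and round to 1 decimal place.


All differentials: 16.3, 12.4, 4.5, 22.8, 8.8, 6.6, 10.5
Sorted: 4.5, 6.6, 8.8, 10.5, 12.4, 16.3, 22.8
Best 3: 4.5, 6.6, 8.8
Average of best = 19.9 / 3 = 6.6333
Raw index = 6.6333 * 0.96 = 6.368
Handicap index = round(6.368, 1) = 6.4

6.4


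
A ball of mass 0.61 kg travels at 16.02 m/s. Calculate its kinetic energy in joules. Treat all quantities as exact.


KE = 0.5 * m * v^2
KE = 0.5 * 0.61 * 16.02^2
KE = 0.5 * 0.61 * 256.6404 = 78.2753 J

78.2753 J


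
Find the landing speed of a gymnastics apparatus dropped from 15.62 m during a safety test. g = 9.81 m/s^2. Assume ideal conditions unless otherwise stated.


v = sqrt(2 * g * h)
v = sqrt(2 * 9.81 * 15.62)
v = sqrt(306.4644) = 17.5061 m/s

17.5061 m/s


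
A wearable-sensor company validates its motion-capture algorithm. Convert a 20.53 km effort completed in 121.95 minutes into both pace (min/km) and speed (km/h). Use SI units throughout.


Pace = time / distance = 121.95 min / 20.53 km = 5.9401 min/km
Speed = distance / time_in_hours = 20.53 / 2.0325 hr
Speed = 10.1009 km/h

5.9401 min/km, 10.1009 km/h


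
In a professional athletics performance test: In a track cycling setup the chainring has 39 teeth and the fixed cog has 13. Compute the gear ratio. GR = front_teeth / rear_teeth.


GR = front_teeth / rear_teeth
GR = 39 / 13
GR = 3

3


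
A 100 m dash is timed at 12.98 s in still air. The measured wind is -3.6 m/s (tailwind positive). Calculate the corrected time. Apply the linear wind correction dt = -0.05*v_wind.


dt = -0.05 * v_wind = -0.05 * -3.6 = 0.18 s
t_corrected = t_still + dt = 12.98 + (0.18)
t_corrected = 13.16 s

13.16 s


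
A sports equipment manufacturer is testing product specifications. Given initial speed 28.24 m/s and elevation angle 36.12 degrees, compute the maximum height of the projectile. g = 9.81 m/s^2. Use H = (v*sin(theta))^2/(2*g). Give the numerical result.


H = (v*sin(theta))^2 / (2*g)
vy = v*sin(theta) = 28.24 * sin(36.12 deg) = 16.6469 m/s
H = vy^2 / (2*g) = 277.1182 / (2*9.81)
H = 277.1182 / 19.62 = 14.1243 m

14.1243 m


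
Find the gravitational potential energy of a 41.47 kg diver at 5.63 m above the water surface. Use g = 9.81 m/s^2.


PE = m * g * h
PE = 41.47 * 9.81 * 5.63
PE = 406.8207 * 5.63 = 2290.4005 J

2290.4005 J


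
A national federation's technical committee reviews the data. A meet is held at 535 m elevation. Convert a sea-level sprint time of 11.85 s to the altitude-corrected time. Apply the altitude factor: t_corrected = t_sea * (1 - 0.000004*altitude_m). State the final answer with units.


Correction factor = 1 - 0.000004 * 535 = 0.99786
t_corrected = t_sea * factor = 11.85 * 0.99786
t_corrected = 11.8246 s

11.8246 s


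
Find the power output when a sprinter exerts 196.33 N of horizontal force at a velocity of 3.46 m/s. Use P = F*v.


P = F * v
P = 196.33 * 3.46
P = 679.3018 W

679.3018 W


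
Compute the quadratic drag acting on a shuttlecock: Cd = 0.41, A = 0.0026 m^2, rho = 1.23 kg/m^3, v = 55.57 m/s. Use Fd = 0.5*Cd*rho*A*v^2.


Fd = 0.5 * Cd * rho * A * v^2
Fd = 0.5 * 0.41 * 1.23 * 0.0026 * 55.57^2
v^2 = 3088.0249
Fd = 0.5 * 0.41 * 1.23 * 0.0026 * 3088.0249 = 2.0245 N

2.0245 N


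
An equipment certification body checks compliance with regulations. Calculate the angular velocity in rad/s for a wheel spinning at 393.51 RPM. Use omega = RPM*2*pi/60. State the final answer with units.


omega = RPM * 2 * pi / 60
omega = 393.51 * 2 * 3.14159 / 60
omega = 2472.4963 / 60 = 41.2083 rad/s

41.2083 rad/s


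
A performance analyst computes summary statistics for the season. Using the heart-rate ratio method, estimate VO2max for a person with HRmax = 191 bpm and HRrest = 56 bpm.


VO2max = 15.3 * HRmax / HRrest
VO2max = 15.3 * 191 / 56
VO2max = 2922.3 / 56 = 52.1839 mL/kg/min

52.1839 mL/kg/min


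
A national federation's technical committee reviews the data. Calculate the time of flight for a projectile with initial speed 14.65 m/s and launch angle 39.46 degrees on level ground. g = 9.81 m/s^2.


T = 2*v*sin(theta)/g
sin(theta) = sin(39.46 deg) = 0.6355
T = 2*14.65*0.6355 / 9.81
T = 18.6213 / 9.81 = 1.8982 s

1.8982 s


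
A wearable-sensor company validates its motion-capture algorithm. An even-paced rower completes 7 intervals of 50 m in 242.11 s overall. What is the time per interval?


Split time = total_time / n_laps = 242.11 / 7
Split time = 34.5871 s per lap

34.5871 s


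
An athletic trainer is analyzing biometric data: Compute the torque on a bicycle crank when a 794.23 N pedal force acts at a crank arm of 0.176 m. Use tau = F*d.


tau = F * d
tau = 794.23 * 0.176
tau = 139.7845 N*m

139.7845 N*m
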